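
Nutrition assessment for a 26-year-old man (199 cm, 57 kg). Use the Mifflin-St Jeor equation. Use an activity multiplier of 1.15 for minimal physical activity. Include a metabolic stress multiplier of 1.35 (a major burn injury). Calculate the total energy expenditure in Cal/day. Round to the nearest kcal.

Mifflin-St Jeor (male): BMR = 10(57) + 6.25(199) − 5(26) + 5 = 570 + 1243.75 − 130 + 5 = 1688.75 kcal/day.
TEE = BMR × activity factor = 1688.75 × 1.15 = 1942.0625 kcal/day.
Apply stress factor: 1942.0625 × 1.35 = 2621.7844 kcal/day.

2622 Cal/day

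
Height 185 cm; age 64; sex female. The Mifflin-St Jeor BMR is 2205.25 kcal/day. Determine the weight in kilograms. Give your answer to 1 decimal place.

2205.25 = 10·W + 6.25(185) − 5(64) − 161
10·W = 2205.25 − 675.25 = 1530, so W = 153 kg.

153.0 kg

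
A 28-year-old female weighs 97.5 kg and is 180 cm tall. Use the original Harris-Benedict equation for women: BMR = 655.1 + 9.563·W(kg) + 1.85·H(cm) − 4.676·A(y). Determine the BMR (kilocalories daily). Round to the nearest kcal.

1790 kilocalories daily

Harris-Benedict: BMR = 655.1 + 9.563(97.5) + 1.85(180) − 4.676(28) = 1789.5645 kcal/day.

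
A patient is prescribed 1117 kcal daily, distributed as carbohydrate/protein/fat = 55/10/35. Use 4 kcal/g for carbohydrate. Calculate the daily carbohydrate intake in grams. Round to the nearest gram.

Carbohydrate energy = 55% × 1117 = 614.35 kcal.
At 4 kcal/g: 614.35 ÷ 4 = 153.5875 g.

154 g/day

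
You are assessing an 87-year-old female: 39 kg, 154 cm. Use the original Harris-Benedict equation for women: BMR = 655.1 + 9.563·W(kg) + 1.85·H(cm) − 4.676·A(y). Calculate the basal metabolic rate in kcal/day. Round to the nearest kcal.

906 kcal/day

Harris-Benedict: BMR = 655.1 + 9.563(39) + 1.85(154) − 4.676(87) = 906.145 kcal/day.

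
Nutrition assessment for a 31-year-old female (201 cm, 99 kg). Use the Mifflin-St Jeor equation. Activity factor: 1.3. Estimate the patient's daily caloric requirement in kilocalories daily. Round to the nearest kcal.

2509 kilocalories daily

Mifflin-St Jeor (female): BMR = 10(99) + 6.25(201) − 5(31) − 161 = 990 + 1256.25 − 155 − 161 = 1930.25 kcal/day.
TEE = BMR × activity factor = 1930.25 × 1.3 = 2509.325 kcal/day.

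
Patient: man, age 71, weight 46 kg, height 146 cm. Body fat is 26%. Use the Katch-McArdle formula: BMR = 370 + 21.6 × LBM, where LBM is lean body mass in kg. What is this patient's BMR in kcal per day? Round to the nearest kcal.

LBM = 46 × (1 − 0.26) = 34.04 kg. Katch-McArdle: BMR = 370 + 21.6 × 34.04 = 1105.264 kcal/day.

1105 kcal per day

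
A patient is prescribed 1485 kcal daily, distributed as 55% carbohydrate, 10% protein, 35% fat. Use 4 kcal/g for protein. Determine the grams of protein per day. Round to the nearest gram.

Protein energy = 10% × 1485 = 148.5 kcal.
At 4 kcal/g: 148.5 ÷ 4 = 37.125 g.

37 g/day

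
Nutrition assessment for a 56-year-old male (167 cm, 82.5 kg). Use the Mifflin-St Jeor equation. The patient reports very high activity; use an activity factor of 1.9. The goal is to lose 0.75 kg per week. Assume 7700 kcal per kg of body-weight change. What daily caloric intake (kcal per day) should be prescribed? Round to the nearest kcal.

2203 kcal per day

Mifflin-St Jeor (male): BMR = 10(82.5) + 6.25(167) − 5(56) + 5 = 825 + 1043.75 − 280 + 5 = 1593.75 kcal/day.
TEE = 1593.75 × 1.9 = 3028.125 kcal/day.
Required daily deficit = 0.75 × 7700 ÷ 7 = 825 kcal/day.
Target intake = 3028.125 − 825 = 2203.125 kcal/day.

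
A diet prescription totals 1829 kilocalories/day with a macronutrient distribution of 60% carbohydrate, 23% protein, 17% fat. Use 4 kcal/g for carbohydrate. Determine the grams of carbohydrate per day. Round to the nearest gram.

Carbohydrate energy = 60% × 1829 = 1097.4 kcal.
At 4 kcal/g: 1097.4 ÷ 4 = 274.35 g.

274 g/day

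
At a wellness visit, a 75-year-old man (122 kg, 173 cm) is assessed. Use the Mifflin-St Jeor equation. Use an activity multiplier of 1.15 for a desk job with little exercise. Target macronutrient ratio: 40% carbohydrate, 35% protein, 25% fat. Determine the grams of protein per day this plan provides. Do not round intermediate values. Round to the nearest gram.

194 g/day

Mifflin-St Jeor (male): BMR = 10(122) + 6.25(173) − 5(75) + 5 = 1220 + 1081.25 − 375 + 5 = 1931.25 kcal/day.
TEE = 1931.25 × 1.15 = 2220.9375 kcal/day.
Protein energy = 35% × 2220.9375 = 777.3281 kcal.
Protein = 777.3281 ÷ 4 kcal/g = 194.332 g.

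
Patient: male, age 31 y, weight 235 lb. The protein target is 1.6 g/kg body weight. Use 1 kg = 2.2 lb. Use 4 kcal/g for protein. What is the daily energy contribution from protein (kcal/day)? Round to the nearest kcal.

684 kcal/day

Weight in kg = 235 ÷ 2.2 = 106.8182 kg.
Protein = 1.6 g/kg × 106.8182 kg = 170.9091 g/day.
Protein energy = 170.9091 g × 4 kcal/g = 683.6364 kcal/day.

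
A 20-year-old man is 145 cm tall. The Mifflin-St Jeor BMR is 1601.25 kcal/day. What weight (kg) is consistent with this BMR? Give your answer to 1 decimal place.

79.0 kg

1601.25 = 10·W + 6.25(145) − 5(20) + 5
10·W = 1601.25 − 811.25 = 790, so W = 79 kg.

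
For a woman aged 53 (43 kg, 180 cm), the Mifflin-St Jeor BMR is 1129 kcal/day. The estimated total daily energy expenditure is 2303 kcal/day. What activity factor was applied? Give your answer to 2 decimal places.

Activity factor = TEE ÷ BMR = 2303 ÷ 1129 = 2.04.

2.04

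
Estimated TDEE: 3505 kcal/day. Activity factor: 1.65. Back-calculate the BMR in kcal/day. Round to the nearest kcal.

BMR = TEE ÷ activity factor = 3505 ÷ 1.65 = 2124.2424 kcal/day.

2124 kcal/day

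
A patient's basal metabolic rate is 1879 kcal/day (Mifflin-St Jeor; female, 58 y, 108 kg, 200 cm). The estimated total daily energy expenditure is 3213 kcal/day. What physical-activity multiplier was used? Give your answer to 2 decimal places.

Activity factor = TEE ÷ BMR = 3213 ÷ 1879 = 1.71.

1.71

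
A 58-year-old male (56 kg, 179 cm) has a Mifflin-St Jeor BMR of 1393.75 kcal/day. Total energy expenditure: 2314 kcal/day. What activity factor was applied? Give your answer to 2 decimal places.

1.66

Activity factor = TEE ÷ BMR = 2314 ÷ 1393.75 = 1.66.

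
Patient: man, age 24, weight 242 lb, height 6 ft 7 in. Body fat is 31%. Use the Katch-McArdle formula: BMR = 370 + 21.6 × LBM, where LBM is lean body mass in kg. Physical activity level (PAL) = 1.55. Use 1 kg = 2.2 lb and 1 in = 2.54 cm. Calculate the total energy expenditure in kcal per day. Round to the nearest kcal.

3115 kcal per day

Convert to metric: weight = 242 ÷ 2.2 = 110 kg; height = (6×12 + 7) × 2.54 = 79 × 2.54 = 200.66 cm.
LBM = 110 × (1 − 0.31) = 75.9 kg. Katch-McArdle: BMR = 370 + 21.6 × 75.9 = 2009.44 kcal/day.
TEE = BMR × activity factor = 2009.44 × 1.55 = 3114.632 kcal/day.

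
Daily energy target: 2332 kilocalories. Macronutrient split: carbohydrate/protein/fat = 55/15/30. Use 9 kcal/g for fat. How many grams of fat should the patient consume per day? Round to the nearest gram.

Fat energy = 30% × 2332 = 699.6 kcal.
At 9 kcal/g: 699.6 ÷ 9 = 77.7333 g.

78 g/day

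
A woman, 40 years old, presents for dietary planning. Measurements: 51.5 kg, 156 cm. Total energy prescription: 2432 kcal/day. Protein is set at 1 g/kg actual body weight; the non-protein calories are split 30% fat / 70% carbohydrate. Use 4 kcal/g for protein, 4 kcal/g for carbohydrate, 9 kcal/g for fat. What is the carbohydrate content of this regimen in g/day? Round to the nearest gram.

390 g/day

Protein = 1 × 51.5 = 51.5 g → 51.5 × 4 = 206 kcal.
Non-protein calories = 2432 − 206 = 2226 kcal.
Fat: 30% × 2226 = 667.8 kcal; carbohydrate: 1558.2 kcal.
Carbohydrate: 1558.2 kcal ÷ 4 kcal/g = 389.55 g.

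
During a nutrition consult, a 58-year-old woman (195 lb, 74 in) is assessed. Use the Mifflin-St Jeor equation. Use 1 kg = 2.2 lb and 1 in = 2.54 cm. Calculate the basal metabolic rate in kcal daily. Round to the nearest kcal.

Convert to metric: weight = 195 ÷ 2.2 = 88.6364 kg; height = 74 × 2.54 = 187.96 cm.
Mifflin-St Jeor (female): BMR = 10(88.6364) + 6.25(187.96) − 5(58) − 161 = 886.3636 + 1174.75 − 290 − 161 = 1610.1136 kcal/day.

1610 kcal daily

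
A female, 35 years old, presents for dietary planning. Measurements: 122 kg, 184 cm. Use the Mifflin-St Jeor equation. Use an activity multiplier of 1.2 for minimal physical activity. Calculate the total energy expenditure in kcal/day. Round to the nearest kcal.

Mifflin-St Jeor (female): BMR = 10(122) + 6.25(184) − 5(35) − 161 = 1220 + 1150 − 175 − 161 = 2034 kcal/day.
TEE = BMR × activity factor = 2034 × 1.2 = 2440.8 kcal/day.

2441 kcal/day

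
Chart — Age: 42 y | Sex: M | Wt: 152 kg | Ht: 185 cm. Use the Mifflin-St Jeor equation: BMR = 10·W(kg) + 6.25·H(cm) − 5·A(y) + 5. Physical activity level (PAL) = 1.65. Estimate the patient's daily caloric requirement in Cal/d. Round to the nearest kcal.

Mifflin-St Jeor (male): BMR = 10(152) + 6.25(185) − 5(42) + 5 = 1520 + 1156.25 − 210 + 5 = 2471.25 kcal/day.
TEE = BMR × activity factor = 2471.25 × 1.65 = 4077.5625 kcal/day.

4078 Cal/d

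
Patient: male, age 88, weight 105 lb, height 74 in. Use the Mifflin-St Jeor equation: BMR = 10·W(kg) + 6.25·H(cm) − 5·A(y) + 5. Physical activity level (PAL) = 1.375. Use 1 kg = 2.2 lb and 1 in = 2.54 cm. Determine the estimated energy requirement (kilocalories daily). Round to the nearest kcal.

1673 kilocalories daily

Convert to metric: weight = 105 ÷ 2.2 = 47.7273 kg; height = 74 × 2.54 = 187.96 cm.
Mifflin-St Jeor (male): BMR = 10(47.7273) + 6.25(187.96) − 5(88) + 5 = 477.2727 + 1174.75 − 440 + 5 = 1217.0227 kcal/day.
TEE = BMR × activity factor = 1217.0227 × 1.375 = 1673.4063 kcal/day.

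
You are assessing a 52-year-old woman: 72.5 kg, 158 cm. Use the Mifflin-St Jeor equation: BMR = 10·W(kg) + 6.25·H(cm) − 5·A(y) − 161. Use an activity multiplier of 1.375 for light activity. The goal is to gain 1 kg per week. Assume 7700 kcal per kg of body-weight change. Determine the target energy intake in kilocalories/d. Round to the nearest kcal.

Mifflin-St Jeor (female): BMR = 10(72.5) + 6.25(158) − 5(52) − 161 = 725 + 987.5 − 260 − 161 = 1291.5 kcal/day.
TEE = 1291.5 × 1.375 = 1775.8125 kcal/day.
Required daily surplus = 1 × 7700 ÷ 7 = 1100 kcal/day.
Target intake = 1775.8125 + 1100 = 2875.8125 kcal/day.

2876 kilocalories/d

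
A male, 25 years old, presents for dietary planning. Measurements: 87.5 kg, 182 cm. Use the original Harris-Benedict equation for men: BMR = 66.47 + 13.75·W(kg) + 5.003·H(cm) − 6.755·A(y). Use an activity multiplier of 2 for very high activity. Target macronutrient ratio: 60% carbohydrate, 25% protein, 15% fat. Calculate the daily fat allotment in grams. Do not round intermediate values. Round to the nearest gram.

Harris-Benedict: BMR = 66.47 + 13.75(87.5) + 5.003(182) − 6.755(25) = 2011.266 kcal/day.
TEE = 2011.266 × 2 = 4022.532 kcal/day.
Fat energy = 15% × 4022.532 = 603.3798 kcal.
Fat = 603.3798 ÷ 9 kcal/g = 67.0422 g.

67 g/day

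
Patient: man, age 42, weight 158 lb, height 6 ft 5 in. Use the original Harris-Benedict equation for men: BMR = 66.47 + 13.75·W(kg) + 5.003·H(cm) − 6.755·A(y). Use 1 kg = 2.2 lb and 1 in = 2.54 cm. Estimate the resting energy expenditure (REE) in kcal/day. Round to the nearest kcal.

Convert to metric: weight = 158 ÷ 2.2 = 71.8182 kg; height = (6×12 + 5) × 2.54 = 77 × 2.54 = 195.58 cm.
Harris-Benedict: BMR = 66.47 + 13.75(71.8182) + 5.003(195.58) − 6.755(42) = 1748.7467 kcal/day.

1749 kcal/day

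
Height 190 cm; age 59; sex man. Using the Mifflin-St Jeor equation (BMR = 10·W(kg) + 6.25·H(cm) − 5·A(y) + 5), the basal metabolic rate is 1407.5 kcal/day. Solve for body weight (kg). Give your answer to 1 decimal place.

51.0 kg

1407.5 = 10·W + 6.25(190) − 5(59) + 5
10·W = 1407.5 − 897.5 = 510, so W = 51 kg.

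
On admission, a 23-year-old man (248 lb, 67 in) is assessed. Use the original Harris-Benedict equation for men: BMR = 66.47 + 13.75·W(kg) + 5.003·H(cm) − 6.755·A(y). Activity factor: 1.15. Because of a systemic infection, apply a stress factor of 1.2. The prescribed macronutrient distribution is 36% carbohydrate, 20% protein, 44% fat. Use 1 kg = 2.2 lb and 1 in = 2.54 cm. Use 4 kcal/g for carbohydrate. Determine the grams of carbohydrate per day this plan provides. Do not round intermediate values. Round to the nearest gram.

287 g/day

Convert to metric: weight = 248 ÷ 2.2 = 112.7273 kg; height = 67 × 2.54 = 170.18 cm.
Harris-Benedict: BMR = 66.47 + 13.75(112.7273) + 5.003(170.18) − 6.755(23) = 2312.5155 kcal/day.
TEE = 2312.5155 × 1.15 = 2659.3929 kcal/day.
With stress factor 1.2: 2659.3929 × 1.2 = 3191.2714 kcal/day.
Carbohydrate energy = 36% × 3191.2714 = 1148.8577 kcal.
Carbohydrate = 1148.8577 ÷ 4 kcal/g = 287.2144 g.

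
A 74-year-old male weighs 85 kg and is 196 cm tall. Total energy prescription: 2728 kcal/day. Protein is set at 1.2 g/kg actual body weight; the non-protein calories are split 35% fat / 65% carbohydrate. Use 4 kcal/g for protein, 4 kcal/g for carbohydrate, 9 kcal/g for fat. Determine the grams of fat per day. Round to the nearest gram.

90 g/day

Protein = 1.2 × 85 = 102 g → 102 × 4 = 408 kcal.
Non-protein calories = 2728 − 408 = 2320 kcal.
Fat: 35% × 2320 = 812 kcal; carbohydrate: 1508 kcal.
Fat: 812 kcal ÷ 9 kcal/g = 90.2222 g.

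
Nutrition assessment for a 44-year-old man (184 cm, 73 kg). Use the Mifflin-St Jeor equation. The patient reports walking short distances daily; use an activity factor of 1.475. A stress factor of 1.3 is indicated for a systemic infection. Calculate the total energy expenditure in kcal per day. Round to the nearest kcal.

Mifflin-St Jeor (male): BMR = 10(73) + 6.25(184) − 5(44) + 5 = 730 + 1150 − 220 + 5 = 1665 kcal/day.
TEE = BMR × activity factor = 1665 × 1.475 = 2455.875 kcal/day.
Apply stress factor: 2455.875 × 1.3 = 3192.6375 kcal/day.

3193 kcal per day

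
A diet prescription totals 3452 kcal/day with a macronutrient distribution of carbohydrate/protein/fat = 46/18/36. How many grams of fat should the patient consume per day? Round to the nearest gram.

138 g/day

Fat energy = 36% × 3452 = 1242.72 kcal.
At 9 kcal/g: 1242.72 ÷ 9 = 138.08 g.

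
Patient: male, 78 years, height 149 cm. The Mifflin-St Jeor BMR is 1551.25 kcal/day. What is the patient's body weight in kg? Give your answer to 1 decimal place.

1551.25 = 10·W + 6.25(149) − 5(78) + 5
10·W = 1551.25 − 546.25 = 1005, so W = 100.5 kg.

100.5 kg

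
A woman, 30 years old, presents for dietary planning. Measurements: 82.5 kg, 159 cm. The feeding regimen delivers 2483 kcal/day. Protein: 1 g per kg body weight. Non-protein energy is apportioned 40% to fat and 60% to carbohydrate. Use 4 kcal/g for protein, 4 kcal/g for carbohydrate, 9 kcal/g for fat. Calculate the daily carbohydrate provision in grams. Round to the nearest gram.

323 g/day

Protein = 1 × 82.5 = 82.5 g → 82.5 × 4 = 330 kcal.
Non-protein calories = 2483 − 330 = 2153 kcal.
Fat: 40% × 2153 = 861.2 kcal; carbohydrate: 1291.8 kcal.
Carbohydrate: 1291.8 kcal ÷ 4 kcal/g = 322.95 g.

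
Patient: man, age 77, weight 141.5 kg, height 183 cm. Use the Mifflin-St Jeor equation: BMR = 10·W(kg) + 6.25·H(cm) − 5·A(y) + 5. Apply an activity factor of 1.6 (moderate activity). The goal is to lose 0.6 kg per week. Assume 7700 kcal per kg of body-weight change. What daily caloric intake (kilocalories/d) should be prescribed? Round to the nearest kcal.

2826 kilocalories/d

Mifflin-St Jeor (male): BMR = 10(141.5) + 6.25(183) − 5(77) + 5 = 1415 + 1143.75 − 385 + 5 = 2178.75 kcal/day.
TEE = 2178.75 × 1.6 = 3486 kcal/day.
Required daily deficit = 0.6 × 7700 ÷ 7 = 660 kcal/day.
Target intake = 3486 − 660 = 2826 kcal/day.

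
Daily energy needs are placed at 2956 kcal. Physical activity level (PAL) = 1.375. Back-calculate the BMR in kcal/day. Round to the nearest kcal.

2150 kcal/day

BMR = TEE ÷ activity factor = 2956 ÷ 1.375 = 2149.8182 kcal/day.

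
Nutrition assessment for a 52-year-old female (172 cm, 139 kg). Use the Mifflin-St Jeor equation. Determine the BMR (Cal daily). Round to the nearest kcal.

2044 Cal daily

Mifflin-St Jeor (female): BMR = 10(139) + 6.25(172) − 5(52) − 161 = 1390 + 1075 − 260 − 161 = 2044 kcal/day.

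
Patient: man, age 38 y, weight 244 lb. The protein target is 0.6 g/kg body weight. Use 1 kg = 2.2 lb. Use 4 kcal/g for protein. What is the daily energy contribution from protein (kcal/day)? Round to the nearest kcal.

266 kcal/day

Weight in kg = 244 ÷ 2.2 = 110.9091 kg.
Protein = 0.6 g/kg × 110.9091 kg = 66.5455 g/day.
Protein energy = 66.5455 g × 4 kcal/g = 266.1818 kcal/day.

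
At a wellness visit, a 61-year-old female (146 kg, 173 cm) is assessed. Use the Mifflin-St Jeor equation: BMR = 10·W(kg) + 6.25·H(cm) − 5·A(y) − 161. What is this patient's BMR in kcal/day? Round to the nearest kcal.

Mifflin-St Jeor (female): BMR = 10(146) + 6.25(173) − 5(61) − 161 = 1460 + 1081.25 − 305 − 161 = 2075.25 kcal/day.

2075 kcal/day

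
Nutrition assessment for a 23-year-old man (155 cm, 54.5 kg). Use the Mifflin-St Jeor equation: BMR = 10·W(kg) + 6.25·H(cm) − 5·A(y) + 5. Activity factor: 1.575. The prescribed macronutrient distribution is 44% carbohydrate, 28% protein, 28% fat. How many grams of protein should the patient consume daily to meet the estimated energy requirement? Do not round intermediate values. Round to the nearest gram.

Mifflin-St Jeor (male): BMR = 10(54.5) + 6.25(155) − 5(23) + 5 = 545 + 968.75 − 115 + 5 = 1403.75 kcal/day.
TEE = 1403.75 × 1.575 = 2210.9063 kcal/day.
Protein energy = 28% × 2210.9063 = 619.0538 kcal.
Protein = 619.0538 ÷ 4 kcal/g = 154.7634 g.

155 g/day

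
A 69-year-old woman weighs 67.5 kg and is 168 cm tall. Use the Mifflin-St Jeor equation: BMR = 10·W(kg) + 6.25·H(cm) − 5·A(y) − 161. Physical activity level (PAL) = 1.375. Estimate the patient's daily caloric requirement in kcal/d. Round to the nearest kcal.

Mifflin-St Jeor (female): BMR = 10(67.5) + 6.25(168) − 5(69) − 161 = 675 + 1050 − 345 − 161 = 1219 kcal/day.
TEE = BMR × activity factor = 1219 × 1.375 = 1676.125 kcal/day.

1676 kcal/d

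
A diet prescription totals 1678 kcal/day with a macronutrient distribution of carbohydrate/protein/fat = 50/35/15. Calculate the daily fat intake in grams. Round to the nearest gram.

Fat energy = 15% × 1678 = 251.7 kcal.
At 9 kcal/g: 251.7 ÷ 9 = 27.9667 g.

28 g/day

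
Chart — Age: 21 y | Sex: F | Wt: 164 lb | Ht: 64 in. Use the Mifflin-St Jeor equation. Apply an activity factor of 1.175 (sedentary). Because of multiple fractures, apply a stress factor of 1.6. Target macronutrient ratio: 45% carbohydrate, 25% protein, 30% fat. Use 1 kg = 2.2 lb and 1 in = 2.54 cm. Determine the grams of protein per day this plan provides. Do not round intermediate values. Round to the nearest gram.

176 g/day

Convert to metric: weight = 164 ÷ 2.2 = 74.5455 kg; height = 64 × 2.54 = 162.56 cm.
Mifflin-St Jeor (female): BMR = 10(74.5455) + 6.25(162.56) − 5(21) − 161 = 745.4545 + 1016 − 105 − 161 = 1495.4545 kcal/day.
TEE = 1495.4545 × 1.175 = 1757.1591 kcal/day.
With stress factor 1.6: 1757.1591 × 1.6 = 2811.4545 kcal/day.
Protein energy = 25% × 2811.4545 = 702.8636 kcal.
Protein = 702.8636 ÷ 4 kcal/g = 175.7159 g.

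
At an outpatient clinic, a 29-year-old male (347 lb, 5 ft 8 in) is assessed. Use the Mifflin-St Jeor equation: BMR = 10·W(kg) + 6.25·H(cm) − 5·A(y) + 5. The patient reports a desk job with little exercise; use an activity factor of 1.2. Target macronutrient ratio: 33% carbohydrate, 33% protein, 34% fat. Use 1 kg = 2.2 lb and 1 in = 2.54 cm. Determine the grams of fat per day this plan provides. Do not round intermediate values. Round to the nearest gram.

Convert to metric: weight = 347 ÷ 2.2 = 157.7273 kg; height = (5×12 + 8) × 2.54 = 68 × 2.54 = 172.72 cm.
Mifflin-St Jeor (male): BMR = 10(157.7273) + 6.25(172.72) − 5(29) + 5 = 1577.2727 + 1079.5 − 145 + 5 = 2516.7727 kcal/day.
TEE = 2516.7727 × 1.2 = 3020.1273 kcal/day.
Fat energy = 34% × 3020.1273 = 1026.8433 kcal.
Fat = 1026.8433 ÷ 9 kcal/g = 114.0937 g.

114 g/day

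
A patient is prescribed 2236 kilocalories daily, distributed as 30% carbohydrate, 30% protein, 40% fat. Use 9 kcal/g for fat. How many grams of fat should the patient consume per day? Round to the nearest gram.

99 g/day

Fat energy = 40% × 2236 = 894.4 kcal.
At 9 kcal/g: 894.4 ÷ 9 = 99.3778 g.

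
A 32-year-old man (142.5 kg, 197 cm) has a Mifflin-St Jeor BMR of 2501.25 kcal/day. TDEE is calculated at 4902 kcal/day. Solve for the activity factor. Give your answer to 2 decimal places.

Activity factor = TEE ÷ BMR = 4902 ÷ 2501.25 = 1.96.

1.96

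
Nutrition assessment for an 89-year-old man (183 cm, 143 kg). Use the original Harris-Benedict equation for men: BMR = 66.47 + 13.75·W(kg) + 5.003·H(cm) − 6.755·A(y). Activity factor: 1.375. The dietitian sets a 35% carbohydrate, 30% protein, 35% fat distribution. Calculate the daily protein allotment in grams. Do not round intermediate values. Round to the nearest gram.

Harris-Benedict: BMR = 66.47 + 13.75(143) + 5.003(183) − 6.755(89) = 2347.074 kcal/day.
TEE = 2347.074 × 1.375 = 3227.2268 kcal/day.
Protein energy = 30% × 3227.2268 = 968.168 kcal.
Protein = 968.168 ÷ 4 kcal/g = 242.042 g.

242 g/day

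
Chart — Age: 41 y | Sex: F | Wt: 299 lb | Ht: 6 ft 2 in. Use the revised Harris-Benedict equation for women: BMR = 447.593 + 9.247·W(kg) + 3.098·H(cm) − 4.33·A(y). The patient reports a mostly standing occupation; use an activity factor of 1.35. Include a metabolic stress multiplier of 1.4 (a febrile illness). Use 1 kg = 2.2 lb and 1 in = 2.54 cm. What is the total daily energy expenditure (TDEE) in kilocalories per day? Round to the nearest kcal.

3986 kilocalories per day

Convert to metric: weight = 299 ÷ 2.2 = 135.9091 kg; height = (6×12 + 2) × 2.54 = 74 × 2.54 = 187.96 cm.
Harris-Benedict: BMR = 447.593 + 9.247(135.9091) + 3.098(187.96) − 4.33(41) = 2109.1144 kcal/day.
TEE = BMR × activity factor = 2109.1144 × 1.35 = 2847.3045 kcal/day.
Apply stress factor: 2847.3045 × 1.4 = 3986.2263 kcal/day.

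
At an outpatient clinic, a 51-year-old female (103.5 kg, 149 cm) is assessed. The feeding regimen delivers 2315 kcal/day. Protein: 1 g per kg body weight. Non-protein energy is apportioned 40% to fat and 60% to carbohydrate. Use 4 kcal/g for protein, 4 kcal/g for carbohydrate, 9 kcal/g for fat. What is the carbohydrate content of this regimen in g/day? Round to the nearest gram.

Protein = 1 × 103.5 = 103.5 g → 103.5 × 4 = 414 kcal.
Non-protein calories = 2315 − 414 = 1901 kcal.
Fat: 40% × 1901 = 760.4 kcal; carbohydrate: 1140.6 kcal.
Carbohydrate: 1140.6 kcal ÷ 4 kcal/g = 285.15 g.

285 g/day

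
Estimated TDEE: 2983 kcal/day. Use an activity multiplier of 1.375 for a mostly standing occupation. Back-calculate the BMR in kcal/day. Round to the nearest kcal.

2169 kcal/day

BMR = TEE ÷ activity factor = 2983 ÷ 1.375 = 2169.4545 kcal/day.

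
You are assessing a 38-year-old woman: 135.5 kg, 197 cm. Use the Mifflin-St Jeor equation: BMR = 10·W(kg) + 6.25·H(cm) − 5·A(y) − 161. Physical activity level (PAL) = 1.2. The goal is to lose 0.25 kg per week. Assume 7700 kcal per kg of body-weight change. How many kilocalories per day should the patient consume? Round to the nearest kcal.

2407 kilocalories per day

Mifflin-St Jeor (female): BMR = 10(135.5) + 6.25(197) − 5(38) − 161 = 1355 + 1231.25 − 190 − 161 = 2235.25 kcal/day.
TEE = 2235.25 × 1.2 = 2682.3 kcal/day.
Required daily deficit = 0.25 × 7700 ÷ 7 = 275 kcal/day.
Target intake = 2682.3 − 275 = 2407.3 kcal/day.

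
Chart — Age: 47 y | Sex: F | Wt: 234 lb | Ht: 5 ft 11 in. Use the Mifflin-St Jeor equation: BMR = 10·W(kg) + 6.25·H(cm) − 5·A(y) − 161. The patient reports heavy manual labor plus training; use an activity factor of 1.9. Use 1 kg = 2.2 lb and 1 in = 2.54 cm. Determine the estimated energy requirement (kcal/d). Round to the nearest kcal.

Convert to metric: weight = 234 ÷ 2.2 = 106.3636 kg; height = (5×12 + 11) × 2.54 = 71 × 2.54 = 180.34 cm.
Mifflin-St Jeor (female): BMR = 10(106.3636) + 6.25(180.34) − 5(47) − 161 = 1063.6364 + 1127.125 − 235 − 161 = 1794.7614 kcal/day.
TEE = BMR × activity factor = 1794.7614 × 1.9 = 3410.0466 kcal/day.

3410 kcal/d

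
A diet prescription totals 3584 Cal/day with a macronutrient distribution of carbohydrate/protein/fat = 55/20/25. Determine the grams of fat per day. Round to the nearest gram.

100 g/day

Fat energy = 25% × 3584 = 896 kcal.
At 9 kcal/g: 896 ÷ 9 = 99.5556 g.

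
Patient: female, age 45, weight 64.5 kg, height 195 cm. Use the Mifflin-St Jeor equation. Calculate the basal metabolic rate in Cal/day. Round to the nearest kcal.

1478 Cal/day

Mifflin-St Jeor (female): BMR = 10(64.5) + 6.25(195) − 5(45) − 161 = 645 + 1218.75 − 225 − 161 = 1477.75 kcal/day.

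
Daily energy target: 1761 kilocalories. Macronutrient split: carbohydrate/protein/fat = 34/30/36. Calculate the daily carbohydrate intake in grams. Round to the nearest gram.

Carbohydrate energy = 34% × 1761 = 598.74 kcal.
At 4 kcal/g: 598.74 ÷ 4 = 149.685 g.

150 g/day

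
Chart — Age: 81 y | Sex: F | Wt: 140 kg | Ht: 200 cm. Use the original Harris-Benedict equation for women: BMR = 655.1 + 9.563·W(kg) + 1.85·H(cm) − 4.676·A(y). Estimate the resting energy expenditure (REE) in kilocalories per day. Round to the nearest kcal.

1985 kilocalories per day

Harris-Benedict: BMR = 655.1 + 9.563(140) + 1.85(200) − 4.676(81) = 1985.164 kcal/day.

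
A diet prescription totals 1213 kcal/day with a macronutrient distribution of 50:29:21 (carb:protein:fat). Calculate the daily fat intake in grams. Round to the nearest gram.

Fat energy = 21% × 1213 = 254.73 kcal.
At 9 kcal/g: 254.73 ÷ 9 = 28.3033 g.

28 g/day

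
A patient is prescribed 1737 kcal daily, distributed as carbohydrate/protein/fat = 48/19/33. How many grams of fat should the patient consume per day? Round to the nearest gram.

Fat energy = 33% × 1737 = 573.21 kcal.
At 9 kcal/g: 573.21 ÷ 9 = 63.69 g.

64 g/day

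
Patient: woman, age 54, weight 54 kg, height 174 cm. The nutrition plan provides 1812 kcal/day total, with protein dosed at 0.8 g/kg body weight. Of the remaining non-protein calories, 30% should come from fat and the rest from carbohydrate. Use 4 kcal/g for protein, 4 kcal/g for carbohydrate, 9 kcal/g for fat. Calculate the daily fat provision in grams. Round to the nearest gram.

55 g/day

Protein = 0.8 × 54 = 43.2 g → 43.2 × 4 = 172.8 kcal.
Non-protein calories = 1812 − 172.8 = 1639.2 kcal.
Fat: 30% × 1639.2 = 491.76 kcal; carbohydrate: 1147.44 kcal.
Fat: 491.76 kcal ÷ 9 kcal/g = 54.64 g.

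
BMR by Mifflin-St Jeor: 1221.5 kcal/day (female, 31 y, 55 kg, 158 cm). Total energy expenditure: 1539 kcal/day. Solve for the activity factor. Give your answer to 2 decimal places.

Activity factor = TEE ÷ BMR = 1539 ÷ 1221.5 = 1.26.

1.26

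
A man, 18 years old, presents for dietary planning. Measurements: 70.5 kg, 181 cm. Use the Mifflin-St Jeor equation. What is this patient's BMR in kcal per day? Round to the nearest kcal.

1751 kcal per day

Mifflin-St Jeor (male): BMR = 10(70.5) + 6.25(181) − 5(18) + 5 = 705 + 1131.25 − 90 + 5 = 1751.25 kcal/day.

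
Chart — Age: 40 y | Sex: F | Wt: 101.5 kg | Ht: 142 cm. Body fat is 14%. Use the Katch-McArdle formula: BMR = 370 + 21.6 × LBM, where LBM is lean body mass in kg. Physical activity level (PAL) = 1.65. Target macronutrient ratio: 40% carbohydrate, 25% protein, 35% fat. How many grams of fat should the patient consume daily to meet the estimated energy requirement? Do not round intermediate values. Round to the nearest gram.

LBM = 101.5 × (1 − 0.14) = 87.29 kg. Katch-McArdle: BMR = 370 + 21.6 × 87.29 = 2255.464 kcal/day.
TEE = 2255.464 × 1.65 = 3721.5156 kcal/day.
Fat energy = 35% × 3721.5156 = 1302.5305 kcal.
Fat = 1302.5305 ÷ 9 kcal/g = 144.7256 g.

145 g/day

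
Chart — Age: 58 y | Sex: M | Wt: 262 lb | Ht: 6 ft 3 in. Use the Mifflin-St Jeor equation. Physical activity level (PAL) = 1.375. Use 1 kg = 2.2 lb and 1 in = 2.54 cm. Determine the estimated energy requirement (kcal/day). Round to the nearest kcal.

2883 kcal/day

Convert to metric: weight = 262 ÷ 2.2 = 119.0909 kg; height = (6×12 + 3) × 2.54 = 75 × 2.54 = 190.5 cm.
Mifflin-St Jeor (male): BMR = 10(119.0909) + 6.25(190.5) − 5(58) + 5 = 1190.9091 + 1190.625 − 290 + 5 = 2096.5341 kcal/day.
TEE = BMR × activity factor = 2096.5341 × 1.375 = 2882.7344 kcal/day.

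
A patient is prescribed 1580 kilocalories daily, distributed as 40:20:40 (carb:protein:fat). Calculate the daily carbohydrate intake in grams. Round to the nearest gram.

158 g/day

Carbohydrate energy = 40% × 1580 = 632 kcal.
At 4 kcal/g: 632 ÷ 4 = 158 g.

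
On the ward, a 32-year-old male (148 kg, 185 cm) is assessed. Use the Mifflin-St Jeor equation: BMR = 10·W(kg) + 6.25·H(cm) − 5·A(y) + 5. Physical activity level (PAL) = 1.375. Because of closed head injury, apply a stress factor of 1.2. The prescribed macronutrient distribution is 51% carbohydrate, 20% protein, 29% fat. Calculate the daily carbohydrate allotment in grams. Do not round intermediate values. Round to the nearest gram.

Mifflin-St Jeor (male): BMR = 10(148) + 6.25(185) − 5(32) + 5 = 1480 + 1156.25 − 160 + 5 = 2481.25 kcal/day.
TEE = 2481.25 × 1.375 = 3411.7188 kcal/day.
With stress factor 1.2: 3411.7188 × 1.2 = 4094.0625 kcal/day.
Carbohydrate energy = 51% × 4094.0625 = 2087.9719 kcal.
Carbohydrate = 2087.9719 ÷ 4 kcal/g = 521.993 g.

522 g/day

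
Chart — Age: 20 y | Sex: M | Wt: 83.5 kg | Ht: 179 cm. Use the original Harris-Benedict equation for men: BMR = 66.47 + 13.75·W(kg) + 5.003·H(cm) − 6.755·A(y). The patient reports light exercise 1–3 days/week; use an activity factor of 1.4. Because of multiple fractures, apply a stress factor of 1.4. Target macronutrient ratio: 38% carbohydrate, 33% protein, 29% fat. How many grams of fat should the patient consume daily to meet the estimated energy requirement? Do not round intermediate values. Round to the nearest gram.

Harris-Benedict: BMR = 66.47 + 13.75(83.5) + 5.003(179) − 6.755(20) = 1975.032 kcal/day.
TEE = 1975.032 × 1.4 = 2765.0448 kcal/day.
With stress factor 1.4: 2765.0448 × 1.4 = 3871.0627 kcal/day.
Fat energy = 29% × 3871.0627 = 1122.6082 kcal.
Fat = 1122.6082 ÷ 9 kcal/g = 124.7342 g.

125 g/day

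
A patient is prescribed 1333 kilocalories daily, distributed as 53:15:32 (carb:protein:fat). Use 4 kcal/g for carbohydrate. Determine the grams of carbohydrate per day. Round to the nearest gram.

177 g/day

Carbohydrate energy = 53% × 1333 = 706.49 kcal.
At 4 kcal/g: 706.49 ÷ 4 = 176.6225 g.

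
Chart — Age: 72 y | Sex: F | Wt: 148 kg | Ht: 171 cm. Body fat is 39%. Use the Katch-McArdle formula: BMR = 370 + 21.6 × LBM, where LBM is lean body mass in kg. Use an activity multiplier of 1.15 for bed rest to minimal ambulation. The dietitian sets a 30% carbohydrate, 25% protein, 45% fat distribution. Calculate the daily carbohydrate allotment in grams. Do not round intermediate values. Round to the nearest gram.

200 g/day

LBM = 148 × (1 − 0.39) = 90.28 kg. Katch-McArdle: BMR = 370 + 21.6 × 90.28 = 2320.048 kcal/day.
TEE = 2320.048 × 1.15 = 2668.0552 kcal/day.
Carbohydrate energy = 30% × 2668.0552 = 800.4166 kcal.
Carbohydrate = 800.4166 ÷ 4 kcal/g = 200.1041 g.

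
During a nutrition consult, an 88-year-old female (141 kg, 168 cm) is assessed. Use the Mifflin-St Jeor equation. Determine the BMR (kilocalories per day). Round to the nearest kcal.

1859 kilocalories per day

Mifflin-St Jeor (female): BMR = 10(141) + 6.25(168) − 5(88) − 161 = 1410 + 1050 − 440 − 161 = 1859 kcal/day.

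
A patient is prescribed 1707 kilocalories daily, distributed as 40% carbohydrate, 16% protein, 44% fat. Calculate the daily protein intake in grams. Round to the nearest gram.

Protein energy = 16% × 1707 = 273.12 kcal.
At 4 kcal/g: 273.12 ÷ 4 = 68.28 g.

68 g/day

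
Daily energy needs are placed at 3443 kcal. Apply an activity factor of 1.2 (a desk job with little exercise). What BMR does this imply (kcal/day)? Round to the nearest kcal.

BMR = TEE ÷ activity factor = 3443 ÷ 1.2 = 2869.1667 kcal/day.

2869 kcal/day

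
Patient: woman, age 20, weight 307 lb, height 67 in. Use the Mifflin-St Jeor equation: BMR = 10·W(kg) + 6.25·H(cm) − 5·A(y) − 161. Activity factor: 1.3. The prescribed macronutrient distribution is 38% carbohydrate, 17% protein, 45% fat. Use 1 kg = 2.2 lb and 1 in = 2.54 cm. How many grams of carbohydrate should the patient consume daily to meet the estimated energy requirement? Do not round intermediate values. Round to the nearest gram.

Convert to metric: weight = 307 ÷ 2.2 = 139.5455 kg; height = 67 × 2.54 = 170.18 cm.
Mifflin-St Jeor (female): BMR = 10(139.5455) + 6.25(170.18) − 5(20) − 161 = 1395.4545 + 1063.625 − 100 − 161 = 2198.0795 kcal/day.
TEE = 2198.0795 × 1.3 = 2857.5034 kcal/day.
Carbohydrate energy = 38% × 2857.5034 = 1085.8513 kcal.
Carbohydrate = 1085.8513 ÷ 4 kcal/g = 271.4628 g.

271 g/day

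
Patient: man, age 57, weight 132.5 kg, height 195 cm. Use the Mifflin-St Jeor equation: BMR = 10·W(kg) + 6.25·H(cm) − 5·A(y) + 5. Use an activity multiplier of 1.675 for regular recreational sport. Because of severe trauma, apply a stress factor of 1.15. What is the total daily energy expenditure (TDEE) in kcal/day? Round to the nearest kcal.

4361 kcal/day

Mifflin-St Jeor (male): BMR = 10(132.5) + 6.25(195) − 5(57) + 5 = 1325 + 1218.75 − 285 + 5 = 2263.75 kcal/day.
TEE = BMR × activity factor = 2263.75 × 1.675 = 3791.7813 kcal/day.
Apply stress factor: 3791.7813 × 1.15 = 4360.5484 kcal/day.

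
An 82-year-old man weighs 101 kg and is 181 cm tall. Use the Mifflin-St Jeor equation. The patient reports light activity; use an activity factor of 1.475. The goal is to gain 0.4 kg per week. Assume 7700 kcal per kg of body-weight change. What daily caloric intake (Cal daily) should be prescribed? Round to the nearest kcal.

Mifflin-St Jeor (male): BMR = 10(101) + 6.25(181) − 5(82) + 5 = 1010 + 1131.25 − 410 + 5 = 1736.25 kcal/day.
TEE = 1736.25 × 1.475 = 2560.9688 kcal/day.
Required daily surplus = 0.4 × 7700 ÷ 7 = 440 kcal/day.
Target intake = 2560.9688 + 440 = 3000.9688 kcal/day.

3001 Cal daily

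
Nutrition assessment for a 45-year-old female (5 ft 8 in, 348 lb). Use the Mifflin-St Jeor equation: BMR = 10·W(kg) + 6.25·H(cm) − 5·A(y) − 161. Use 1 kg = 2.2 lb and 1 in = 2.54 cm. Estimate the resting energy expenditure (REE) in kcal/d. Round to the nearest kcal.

2275 kcal/d

Convert to metric: weight = 348 ÷ 2.2 = 158.1818 kg; height = (5×12 + 8) × 2.54 = 68 × 2.54 = 172.72 cm.
Mifflin-St Jeor (female): BMR = 10(158.1818) + 6.25(172.72) − 5(45) − 161 = 1581.8182 + 1079.5 − 225 − 161 = 2275.3182 kcal/day.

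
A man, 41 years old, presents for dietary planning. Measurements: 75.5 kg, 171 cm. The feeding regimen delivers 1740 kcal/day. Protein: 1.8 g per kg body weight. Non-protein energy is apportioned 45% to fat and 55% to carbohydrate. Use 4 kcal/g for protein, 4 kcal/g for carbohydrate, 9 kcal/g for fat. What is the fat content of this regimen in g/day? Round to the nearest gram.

60 g/day

Protein = 1.8 × 75.5 = 135.9 g → 135.9 × 4 = 543.6 kcal.
Non-protein calories = 1740 − 543.6 = 1196.4 kcal.
Fat: 45% × 1196.4 = 538.38 kcal; carbohydrate: 658.02 kcal.
Fat: 538.38 kcal ÷ 9 kcal/g = 59.82 g.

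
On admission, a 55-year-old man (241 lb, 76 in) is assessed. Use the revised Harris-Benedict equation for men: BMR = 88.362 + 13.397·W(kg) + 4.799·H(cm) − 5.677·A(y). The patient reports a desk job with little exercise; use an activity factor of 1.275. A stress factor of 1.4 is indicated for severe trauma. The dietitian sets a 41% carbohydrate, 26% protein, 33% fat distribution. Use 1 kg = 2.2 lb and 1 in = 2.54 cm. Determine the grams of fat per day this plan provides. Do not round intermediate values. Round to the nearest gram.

142 g/day

Convert to metric: weight = 241 ÷ 2.2 = 109.5455 kg; height = 76 × 2.54 = 193.04 cm.
Harris-Benedict: BMR = 88.362 + 13.397(109.5455) + 4.799(193.04) − 5.677(55) = 2170.1064 kcal/day.
TEE = 2170.1064 × 1.275 = 2766.8857 kcal/day.
With stress factor 1.4: 2766.8857 × 1.4 = 3873.6399 kcal/day.
Fat energy = 33% × 3873.6399 = 1278.3012 kcal.
Fat = 1278.3012 ÷ 9 kcal/g = 142.0335 g.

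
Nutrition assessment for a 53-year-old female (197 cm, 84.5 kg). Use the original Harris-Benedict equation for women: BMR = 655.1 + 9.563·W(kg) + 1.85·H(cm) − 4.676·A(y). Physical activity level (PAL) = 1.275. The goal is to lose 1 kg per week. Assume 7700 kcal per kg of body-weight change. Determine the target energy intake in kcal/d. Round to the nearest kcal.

914 kcal/d

Harris-Benedict: BMR = 655.1 + 9.563(84.5) + 1.85(197) − 4.676(53) = 1579.7955 kcal/day.
TEE = 1579.7955 × 1.275 = 2014.2393 kcal/day.
Required daily deficit = 1 × 7700 ÷ 7 = 1100 kcal/day.
Target intake = 2014.2393 − 1100 = 914.2393 kcal/day.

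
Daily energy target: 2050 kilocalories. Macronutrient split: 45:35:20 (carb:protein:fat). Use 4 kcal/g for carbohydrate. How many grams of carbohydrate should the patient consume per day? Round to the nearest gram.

231 g/day

Carbohydrate energy = 45% × 2050 = 922.5 kcal.
At 4 kcal/g: 922.5 ÷ 4 = 230.625 g.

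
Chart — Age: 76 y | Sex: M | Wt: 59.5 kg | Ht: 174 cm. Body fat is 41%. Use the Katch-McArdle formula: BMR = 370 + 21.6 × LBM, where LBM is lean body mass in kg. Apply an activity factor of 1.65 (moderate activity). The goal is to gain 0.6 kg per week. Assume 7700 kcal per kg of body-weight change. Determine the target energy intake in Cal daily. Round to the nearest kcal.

2522 Cal daily

LBM = 59.5 × (1 − 0.41) = 35.105 kg. Katch-McArdle: BMR = 370 + 21.6 × 35.105 = 1128.268 kcal/day.
TEE = 1128.268 × 1.65 = 1861.6422 kcal/day.
Required daily surplus = 0.6 × 7700 ÷ 7 = 660 kcal/day.
Target intake = 1861.6422 + 660 = 2521.6422 kcal/day.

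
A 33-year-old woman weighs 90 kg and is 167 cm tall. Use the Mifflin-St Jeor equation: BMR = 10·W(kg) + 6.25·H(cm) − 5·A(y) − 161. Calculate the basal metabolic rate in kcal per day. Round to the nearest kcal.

1618 kcal per day

Mifflin-St Jeor (female): BMR = 10(90) + 6.25(167) − 5(33) − 161 = 900 + 1043.75 − 165 − 161 = 1617.75 kcal/day.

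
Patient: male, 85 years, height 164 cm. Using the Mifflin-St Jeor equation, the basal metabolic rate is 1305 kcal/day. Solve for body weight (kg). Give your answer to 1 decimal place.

1305 = 10·W + 6.25(164) − 5(85) + 5
10·W = 1305 − 605 = 700, so W = 70 kg.

70.0 kg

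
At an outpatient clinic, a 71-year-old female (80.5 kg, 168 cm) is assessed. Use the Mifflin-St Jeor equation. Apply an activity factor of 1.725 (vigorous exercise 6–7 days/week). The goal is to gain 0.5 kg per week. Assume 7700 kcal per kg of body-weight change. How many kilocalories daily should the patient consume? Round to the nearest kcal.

2860 kilocalories daily

Mifflin-St Jeor (female): BMR = 10(80.5) + 6.25(168) − 5(71) − 161 = 805 + 1050 − 355 − 161 = 1339 kcal/day.
TEE = 1339 × 1.725 = 2309.775 kcal/day.
Required daily surplus = 0.5 × 7700 ÷ 7 = 550 kcal/day.
Target intake = 2309.775 + 550 = 2859.775 kcal/day.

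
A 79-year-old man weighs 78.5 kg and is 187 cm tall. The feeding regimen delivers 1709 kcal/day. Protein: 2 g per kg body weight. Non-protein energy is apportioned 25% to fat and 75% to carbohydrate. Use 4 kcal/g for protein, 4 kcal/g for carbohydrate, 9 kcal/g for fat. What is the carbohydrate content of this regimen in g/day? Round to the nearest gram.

Protein = 2 × 78.5 = 157 g → 157 × 4 = 628 kcal.
Non-protein calories = 1709 − 628 = 1081 kcal.
Fat: 25% × 1081 = 270.25 kcal; carbohydrate: 810.75 kcal.
Carbohydrate: 810.75 kcal ÷ 4 kcal/g = 202.6875 g.

203 g/day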